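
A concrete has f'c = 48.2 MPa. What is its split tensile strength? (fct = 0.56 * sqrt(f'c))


fct = 0.56 * sqrt(48.2)
= 0.56 * 6.943
= 3.888 MPa

3.888


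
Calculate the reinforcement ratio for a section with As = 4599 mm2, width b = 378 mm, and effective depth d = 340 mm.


rho = As / (b * d)
= 4599 / (378 * 340)
= 0.0358

0.0358


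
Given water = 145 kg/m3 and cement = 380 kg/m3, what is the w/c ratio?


w/c = water / cement
w/c = 145 / 380 = 0.382

0.382


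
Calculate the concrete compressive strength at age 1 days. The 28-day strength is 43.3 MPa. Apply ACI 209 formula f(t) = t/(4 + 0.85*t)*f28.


f(1) = 1 / (4 + 0.85 * 1) * 43.3
= 1 / 4.85 * 43.3
= 8.93 MPa

8.93


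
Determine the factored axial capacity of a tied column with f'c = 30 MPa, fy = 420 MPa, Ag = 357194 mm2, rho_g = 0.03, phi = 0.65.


Ast = rho * Ag = 0.03 * 357194 = 10715.82 mm2
phi*Pn = 0.65 * 0.80 * (0.85 * 30 * (357194 - 10715.82) + 420 * 10715.82) / 1000
= 6934.64 kN

6934.64


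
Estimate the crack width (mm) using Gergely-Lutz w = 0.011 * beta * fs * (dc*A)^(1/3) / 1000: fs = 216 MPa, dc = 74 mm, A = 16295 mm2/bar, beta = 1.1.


w = 0.011 * beta * fs * (dc * A)^(1/3) / 1000
= 0.011 * 1.1 * 216 * (74 * 16295)^(1/3) / 1000
= 0.278 mm

0.278


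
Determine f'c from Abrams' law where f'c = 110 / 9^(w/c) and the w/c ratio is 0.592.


f'c = 110 / 9^0.592
= 110 / 3.672
= 29.96 MPa

29.96


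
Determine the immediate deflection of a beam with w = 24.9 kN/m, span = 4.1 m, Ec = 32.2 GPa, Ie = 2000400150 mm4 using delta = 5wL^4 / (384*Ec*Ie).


Convert: L = 4.1 m = 4100 mm, Ec = 32.2 GPa = 32200 MPa
delta = 5 * 24.9 * 4100^4 / (384 * 32200 * 2000400150)
= 1.42 mm

1.42


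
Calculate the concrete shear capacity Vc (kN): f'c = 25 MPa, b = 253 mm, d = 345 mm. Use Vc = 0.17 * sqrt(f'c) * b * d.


Vc = 0.17 * sqrt(25) * 253 * 345 / 1000
= 74.19 kN

74.19


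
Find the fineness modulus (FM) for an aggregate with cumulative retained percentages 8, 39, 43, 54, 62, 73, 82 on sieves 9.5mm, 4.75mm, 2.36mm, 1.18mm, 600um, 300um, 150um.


FM = sum(cumulative % retained) / 100
= 361 / 100
= 3.61

3.61


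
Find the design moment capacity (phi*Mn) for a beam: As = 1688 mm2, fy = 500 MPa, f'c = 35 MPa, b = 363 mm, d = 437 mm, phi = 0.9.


a = As * fy / (0.85 * f'c * b)
= 1688 * 500 / (0.85 * 35 * 363)
= 78.1536 mm
Mn = As * fy * (d - a/2) / 10^6
= 335.8472 kN-m
phi*Mn = 0.9 * 335.8472 = 302.26 kN-m

302.26


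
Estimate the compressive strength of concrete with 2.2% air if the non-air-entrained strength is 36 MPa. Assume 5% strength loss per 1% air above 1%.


Strength loss = (2.2 - 1) * 5 = 6.0%
f'c = 36 * (1 - 6.0/100)
= 33.84 MPa

33.84


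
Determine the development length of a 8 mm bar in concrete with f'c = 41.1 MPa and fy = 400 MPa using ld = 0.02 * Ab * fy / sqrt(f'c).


Ab = pi * 8^2 / 4 = 50.265 mm2
ld = 0.02 * 50.265 * 400 / sqrt(41.1)
= 62.7 mm

62.7


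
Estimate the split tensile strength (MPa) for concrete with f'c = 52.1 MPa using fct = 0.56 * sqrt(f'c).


fct = 0.56 * sqrt(52.1)
= 0.56 * 7.218
= 4.042 MPa

4.042


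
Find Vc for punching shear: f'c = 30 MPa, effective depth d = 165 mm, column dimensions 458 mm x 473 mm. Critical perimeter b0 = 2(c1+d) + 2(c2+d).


b0 = 2*(458 + 165) + 2*(473 + 165) = 2522 mm
Vc = 0.33 * sqrt(30) * 2522 * 165 / 1000
= 752.15 kN

752.15


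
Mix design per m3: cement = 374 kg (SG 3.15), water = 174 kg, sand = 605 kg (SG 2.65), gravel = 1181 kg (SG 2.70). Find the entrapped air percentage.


Vol cement = 374 / (3.15 * 1000) = 0.11873 m3
Vol water = 174 / 1000 = 0.174 m3
Vol sand = 605 / (2.65 * 1000) = 0.228302 m3
Vol gravel = 1181 / (2.70 * 1000) = 0.437407 m3
Total solid + water volume = 0.958439 m3
Air = (1 - 0.958439) * 100 = 4.16%

4.16


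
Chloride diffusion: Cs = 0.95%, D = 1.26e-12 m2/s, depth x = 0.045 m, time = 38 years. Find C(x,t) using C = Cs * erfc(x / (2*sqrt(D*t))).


t_seconds = 38 * 365.25 * 24 * 3600 = 1199188800.0 s
arg = 0.045 / (2 * sqrt(1.26e-12 * 1199188800.0))
= 0.5788
erfc(0.5788) = 0.413
C = 0.95 * 0.413 = 0.3924%

0.3924


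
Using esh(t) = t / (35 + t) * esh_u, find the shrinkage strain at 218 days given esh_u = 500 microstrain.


esh(218) = 218 / (35 + 218) * 500
= 218 / 253 * 500
= 430.8 microstrain

430.8


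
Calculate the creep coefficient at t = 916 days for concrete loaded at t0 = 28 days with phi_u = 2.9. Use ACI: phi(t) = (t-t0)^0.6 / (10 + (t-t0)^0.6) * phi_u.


dt = 916 - 28 = 888
phi = 888^0.6 / (10 + 888^0.6) * 2.9
= 2.478

2.478


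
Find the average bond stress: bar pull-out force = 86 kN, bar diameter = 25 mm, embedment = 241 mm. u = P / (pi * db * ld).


u = P / (pi * db * ld)
= 86 * 1000 / (pi * 25 * 241)
= 4.544 MPa

4.544


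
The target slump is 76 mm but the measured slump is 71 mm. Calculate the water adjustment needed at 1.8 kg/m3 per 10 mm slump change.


Difference = 76 - 71 = 5 mm
Water adjustment = 5 * 1.8 / 10 = 0.9 kg/m3

0.9


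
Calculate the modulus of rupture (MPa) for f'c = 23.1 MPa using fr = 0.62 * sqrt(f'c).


fr = 0.62 * sqrt(23.1)
= 2.98 MPa

2.98


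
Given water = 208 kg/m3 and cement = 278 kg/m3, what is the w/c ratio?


w/c = water / cement
w/c = 208 / 278 = 0.748

0.748


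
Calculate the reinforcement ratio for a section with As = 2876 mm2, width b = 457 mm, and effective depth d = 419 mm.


rho = As / (b * d)
= 2876 / (457 * 419)
= 0.015

0.015


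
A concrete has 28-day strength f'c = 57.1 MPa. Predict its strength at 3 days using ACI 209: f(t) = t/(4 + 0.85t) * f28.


f(3) = 3 / (4 + 0.85 * 3) * 57.1
= 3 / 6.55 * 57.1
= 26.15 MPa

26.15


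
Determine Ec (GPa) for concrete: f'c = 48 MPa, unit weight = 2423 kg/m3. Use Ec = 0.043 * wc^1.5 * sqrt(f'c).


Ec = 0.043 * 2423^1.5 * sqrt(48) / 1000
= 35.53 GPa

35.53


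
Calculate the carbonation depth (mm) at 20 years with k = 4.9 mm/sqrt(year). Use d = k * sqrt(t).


depth = k * sqrt(t)
= 4.9 * sqrt(20)
= 21.91 mm

21.91


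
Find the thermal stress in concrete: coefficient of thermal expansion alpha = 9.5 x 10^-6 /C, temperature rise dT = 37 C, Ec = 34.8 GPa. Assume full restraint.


sigma = alpha * dT * Ec
= 9.5e-6 * 37 * 34.8 * 1000
= 12.232 MPa

12.232


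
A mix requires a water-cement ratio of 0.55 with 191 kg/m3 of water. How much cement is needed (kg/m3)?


Cement = water / (w/c)
= 191 / 0.55
= 347.3 kg/m3

347.3


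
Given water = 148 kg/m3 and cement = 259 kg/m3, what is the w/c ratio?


w/c = water / cement
w/c = 148 / 259 = 0.571

0.571


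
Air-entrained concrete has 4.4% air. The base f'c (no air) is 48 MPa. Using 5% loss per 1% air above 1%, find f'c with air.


Strength loss = (4.4 - 1) * 5 = 17.0%
f'c = 48 * (1 - 17.0/100)
= 39.84 MPa

39.84


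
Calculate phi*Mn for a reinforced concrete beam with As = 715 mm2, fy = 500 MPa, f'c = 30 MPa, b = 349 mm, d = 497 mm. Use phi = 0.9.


a = As * fy / (0.85 * f'c * b)
= 715 * 500 / (0.85 * 30 * 349)
= 40.1708 mm
Mn = As * fy * (d - a/2) / 10^6
= 170.497 kN-m
phi*Mn = 0.9 * 170.497 = 153.45 kN-m

153.45


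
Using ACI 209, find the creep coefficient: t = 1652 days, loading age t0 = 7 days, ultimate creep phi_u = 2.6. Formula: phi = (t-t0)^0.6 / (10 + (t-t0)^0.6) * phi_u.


dt = 1652 - 7 = 1645
phi = 1645^0.6 / (10 + 1645^0.6) * 2.6
= 2.326

2.326


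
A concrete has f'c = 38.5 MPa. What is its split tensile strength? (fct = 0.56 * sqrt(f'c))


fct = 0.56 * sqrt(38.5)
= 0.56 * 6.205
= 3.475 MPa

3.475


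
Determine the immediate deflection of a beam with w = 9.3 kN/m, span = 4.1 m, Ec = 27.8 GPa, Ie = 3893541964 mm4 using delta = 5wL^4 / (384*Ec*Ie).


Convert: L = 4.1 m = 4100 mm, Ec = 27.8 GPa = 27800 MPa
delta = 5 * 9.3 * 4100^4 / (384 * 27800 * 3893541964)
= 0.32 mm

0.32


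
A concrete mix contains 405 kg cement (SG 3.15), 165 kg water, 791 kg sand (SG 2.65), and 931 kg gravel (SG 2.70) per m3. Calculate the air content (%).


Vol cement = 405 / (3.15 * 1000) = 0.128571 m3
Vol water = 165 / 1000 = 0.165 m3
Vol sand = 791 / (2.65 * 1000) = 0.298491 m3
Vol gravel = 931 / (2.70 * 1000) = 0.344815 m3
Total solid + water volume = 0.936877 m3
Air = (1 - 0.936877) * 100 = 6.31%

6.31


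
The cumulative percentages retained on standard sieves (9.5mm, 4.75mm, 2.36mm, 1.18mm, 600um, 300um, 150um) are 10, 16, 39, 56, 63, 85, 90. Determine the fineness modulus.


FM = sum(cumulative % retained) / 100
= 359 / 100
= 3.59

3.59


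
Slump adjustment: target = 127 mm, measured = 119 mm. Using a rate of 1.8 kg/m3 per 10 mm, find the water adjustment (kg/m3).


Difference = 127 - 119 = 8 mm
Water adjustment = 8 * 1.8 / 10 = 1.4 kg/m3

1.4


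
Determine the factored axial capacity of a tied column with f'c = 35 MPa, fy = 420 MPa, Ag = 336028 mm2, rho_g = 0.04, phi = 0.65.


Ast = rho * Ag = 0.04 * 336028 = 13441.12 mm2
phi*Pn = 0.65 * 0.80 * (0.85 * 35 * (336028 - 13441.12) + 420 * 13441.12) / 1000
= 7925.96 kN

7925.96


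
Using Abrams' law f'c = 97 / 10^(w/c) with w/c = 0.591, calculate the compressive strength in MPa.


f'c = 97 / 10^0.591
= 97 / 3.899
= 24.88 MPa

24.88


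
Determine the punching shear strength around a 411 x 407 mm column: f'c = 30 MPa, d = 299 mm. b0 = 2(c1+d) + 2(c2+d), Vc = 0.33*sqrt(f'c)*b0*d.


b0 = 2*(411 + 299) + 2*(407 + 299) = 2832 mm
Vc = 0.33 * sqrt(30) * 2832 * 299 / 1000
= 1530.52 kN

1530.52


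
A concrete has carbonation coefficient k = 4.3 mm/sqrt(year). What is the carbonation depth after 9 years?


depth = k * sqrt(t)
= 4.3 * sqrt(9)
= 12.9 mm

12.9


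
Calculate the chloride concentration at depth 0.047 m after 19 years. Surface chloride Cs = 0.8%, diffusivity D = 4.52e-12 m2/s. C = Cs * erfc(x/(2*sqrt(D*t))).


t_seconds = 19 * 365.25 * 24 * 3600 = 599594400.0 s
arg = 0.047 / (2 * sqrt(4.52e-12 * 599594400.0))
= 0.4514
erfc(0.4514) = 0.5232
C = 0.8 * 0.5232 = 0.4186%

0.4186


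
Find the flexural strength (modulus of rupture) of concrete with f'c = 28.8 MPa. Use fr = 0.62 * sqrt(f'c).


fr = 0.62 * sqrt(28.8)
= 3.327 MPa

3.327


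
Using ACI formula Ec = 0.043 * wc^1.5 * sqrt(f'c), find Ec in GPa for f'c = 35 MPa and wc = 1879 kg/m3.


Ec = 0.043 * 1879^1.5 * sqrt(35) / 1000
= 20.72 GPa

20.72


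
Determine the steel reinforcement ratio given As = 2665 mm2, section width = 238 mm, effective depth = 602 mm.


rho = As / (b * d)
= 2665 / (238 * 602)
= 0.0186

0.0186


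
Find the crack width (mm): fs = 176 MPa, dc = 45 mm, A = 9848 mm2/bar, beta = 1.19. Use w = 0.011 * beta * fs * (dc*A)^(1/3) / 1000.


w = 0.011 * beta * fs * (dc * A)^(1/3) / 1000
= 0.011 * 1.19 * 176 * (45 * 9848)^(1/3) / 1000
= 0.176 mm

0.176


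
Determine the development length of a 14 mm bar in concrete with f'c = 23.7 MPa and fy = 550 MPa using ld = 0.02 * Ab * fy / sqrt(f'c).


Ab = pi * 14^2 / 4 = 153.938 mm2
ld = 0.02 * 153.938 * 550 / sqrt(23.7)
= 347.8 mm

347.8


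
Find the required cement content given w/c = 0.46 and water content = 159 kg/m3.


Cement = water / (w/c)
= 159 / 0.46
= 345.7 kg/m3

345.7


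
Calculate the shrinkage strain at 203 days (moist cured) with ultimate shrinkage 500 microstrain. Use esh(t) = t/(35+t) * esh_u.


esh(203) = 203 / (35 + 203) * 500
= 203 / 238 * 500
= 426.5 microstrain

426.5


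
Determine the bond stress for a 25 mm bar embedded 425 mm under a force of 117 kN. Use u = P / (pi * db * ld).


u = P / (pi * db * ld)
= 117 * 1000 / (pi * 25 * 425)
= 3.505 MPa

3.505


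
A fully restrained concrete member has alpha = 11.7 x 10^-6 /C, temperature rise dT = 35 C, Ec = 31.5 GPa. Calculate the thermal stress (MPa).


sigma = alpha * dT * Ec
= 11.7e-6 * 35 * 31.5 * 1000
= 12.899 MPa

12.899


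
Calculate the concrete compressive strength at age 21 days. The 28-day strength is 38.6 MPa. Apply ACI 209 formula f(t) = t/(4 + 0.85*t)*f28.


f(21) = 21 / (4 + 0.85 * 21) * 38.6
= 21 / 21.85 * 38.6
= 37.1 MPa

37.1


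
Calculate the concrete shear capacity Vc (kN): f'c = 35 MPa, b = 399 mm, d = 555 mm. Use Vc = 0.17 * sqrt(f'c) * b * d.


Vc = 0.17 * sqrt(35) * 399 * 555 / 1000
= 222.71 kN

222.71


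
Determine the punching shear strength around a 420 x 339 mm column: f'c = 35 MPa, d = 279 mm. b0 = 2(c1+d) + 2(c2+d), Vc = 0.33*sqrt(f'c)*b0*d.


b0 = 2*(420 + 279) + 2*(339 + 279) = 2634 mm
Vc = 0.33 * sqrt(35) * 2634 * 279 / 1000
= 1434.72 kN

1434.72


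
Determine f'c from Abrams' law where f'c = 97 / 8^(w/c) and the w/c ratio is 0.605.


f'c = 97 / 8^0.605
= 97 / 3.519
= 27.57 MPa

27.57


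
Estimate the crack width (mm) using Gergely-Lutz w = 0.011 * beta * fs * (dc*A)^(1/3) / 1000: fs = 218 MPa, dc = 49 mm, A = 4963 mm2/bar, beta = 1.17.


w = 0.011 * beta * fs * (dc * A)^(1/3) / 1000
= 0.011 * 1.17 * 218 * (49 * 4963)^(1/3) / 1000
= 0.175 mm

0.175


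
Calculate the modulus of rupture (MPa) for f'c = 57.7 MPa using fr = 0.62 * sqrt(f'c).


fr = 0.62 * sqrt(57.7)
= 4.71 MPa

4.71


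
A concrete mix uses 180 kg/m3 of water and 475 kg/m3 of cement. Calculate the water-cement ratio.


w/c = water / cement
w/c = 180 / 475 = 0.379

0.379


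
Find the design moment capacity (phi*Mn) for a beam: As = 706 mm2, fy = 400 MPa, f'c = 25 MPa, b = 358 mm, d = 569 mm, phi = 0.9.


a = As * fy / (0.85 * f'c * b)
= 706 * 400 / (0.85 * 25 * 358)
= 37.1213 mm
Mn = As * fy * (d - a/2) / 10^6
= 155.4441 kN-m
phi*Mn = 0.9 * 155.4441 = 139.9 kN-m

139.9


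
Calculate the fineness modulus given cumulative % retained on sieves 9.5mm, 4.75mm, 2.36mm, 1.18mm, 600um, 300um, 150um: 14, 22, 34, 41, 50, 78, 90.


FM = sum(cumulative % retained) / 100
= 329 / 100
= 3.29

3.29


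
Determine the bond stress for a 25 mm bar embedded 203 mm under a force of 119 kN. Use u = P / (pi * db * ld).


u = P / (pi * db * ld)
= 119 * 1000 / (pi * 25 * 203)
= 7.464 MPa

7.464


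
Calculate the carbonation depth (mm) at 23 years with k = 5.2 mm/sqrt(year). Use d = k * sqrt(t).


depth = k * sqrt(t)
= 5.2 * sqrt(23)
= 24.94 mm

24.94


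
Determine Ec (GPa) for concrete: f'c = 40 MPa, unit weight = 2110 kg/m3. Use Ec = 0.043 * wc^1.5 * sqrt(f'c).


Ec = 0.043 * 2110^1.5 * sqrt(40) / 1000
= 26.36 GPa

26.36


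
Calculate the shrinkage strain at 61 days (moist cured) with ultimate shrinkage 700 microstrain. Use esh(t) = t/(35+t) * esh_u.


esh(61) = 61 / (35 + 61) * 700
= 61 / 96 * 700
= 444.8 microstrain

444.8


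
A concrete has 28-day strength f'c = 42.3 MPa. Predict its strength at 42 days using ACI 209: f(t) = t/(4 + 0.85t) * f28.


f(42) = 42 / (4 + 0.85 * 42) * 42.3
= 42 / 39.7 * 42.3
= 44.75 MPa

44.75


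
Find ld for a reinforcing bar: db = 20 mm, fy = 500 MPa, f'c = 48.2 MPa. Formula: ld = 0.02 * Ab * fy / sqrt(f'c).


Ab = pi * 20^2 / 4 = 314.159 mm2
ld = 0.02 * 314.159 * 500 / sqrt(48.2)
= 452.5 mm

452.5


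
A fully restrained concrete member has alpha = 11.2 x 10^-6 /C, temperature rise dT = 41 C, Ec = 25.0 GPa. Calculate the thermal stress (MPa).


sigma = alpha * dT * Ec
= 11.2e-6 * 41 * 25.0 * 1000
= 11.48 MPa

11.48


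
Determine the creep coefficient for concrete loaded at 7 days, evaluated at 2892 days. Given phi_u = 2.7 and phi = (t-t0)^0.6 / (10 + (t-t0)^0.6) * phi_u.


dt = 2892 - 7 = 2885
phi = 2885^0.6 / (10 + 2885^0.6) * 2.7
= 2.491

2.491


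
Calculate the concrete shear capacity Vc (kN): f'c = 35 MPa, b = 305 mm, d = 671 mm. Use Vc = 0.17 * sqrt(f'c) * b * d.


Vc = 0.17 * sqrt(35) * 305 * 671 / 1000
= 205.83 kN

205.83


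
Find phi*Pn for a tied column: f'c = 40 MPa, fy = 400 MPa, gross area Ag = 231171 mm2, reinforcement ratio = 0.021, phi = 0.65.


Ast = rho * Ag = 0.021 * 231171 = 4854.591 mm2
phi*Pn = 0.65 * 0.80 * (0.85 * 40 * (231171 - 4854.591) + 400 * 4854.591) / 1000
= 5011.03 kN

5011.03


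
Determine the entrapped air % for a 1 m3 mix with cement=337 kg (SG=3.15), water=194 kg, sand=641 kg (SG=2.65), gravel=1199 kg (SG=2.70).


Vol cement = 337 / (3.15 * 1000) = 0.106984 m3
Vol water = 194 / 1000 = 0.194 m3
Vol sand = 641 / (2.65 * 1000) = 0.241887 m3
Vol gravel = 1199 / (2.70 * 1000) = 0.444074 m3
Total solid + water volume = 0.986945 m3
Air = (1 - 0.986945) * 100 = 1.31%

1.31


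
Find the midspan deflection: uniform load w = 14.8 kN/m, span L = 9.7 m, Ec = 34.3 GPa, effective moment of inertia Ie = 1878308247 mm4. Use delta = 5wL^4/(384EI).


Convert: L = 9.7 m = 9700 mm, Ec = 34.3 GPa = 34300 MPa
delta = 5 * 14.8 * 9700^4 / (384 * 34300 * 1878308247)
= 26.48 mm

26.48


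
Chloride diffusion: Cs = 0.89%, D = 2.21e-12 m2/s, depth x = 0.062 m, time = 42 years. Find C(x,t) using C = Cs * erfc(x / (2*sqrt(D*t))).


t_seconds = 42 * 365.25 * 24 * 3600 = 1325419200.0 s
arg = 0.062 / (2 * sqrt(2.21e-12 * 1325419200.0))
= 0.5728
erfc(0.5728) = 0.4179
C = 0.89 * 0.4179 = 0.3719%

0.3719


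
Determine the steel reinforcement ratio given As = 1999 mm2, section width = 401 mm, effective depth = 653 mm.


rho = As / (b * d)
= 1999 / (401 * 653)
= 0.0076

0.0076


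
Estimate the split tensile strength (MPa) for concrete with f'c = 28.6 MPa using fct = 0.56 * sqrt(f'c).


fct = 0.56 * sqrt(28.6)
= 0.56 * 5.348
= 2.995 MPa

2.995


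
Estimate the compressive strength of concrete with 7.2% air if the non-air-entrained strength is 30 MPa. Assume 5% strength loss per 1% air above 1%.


Strength loss = (7.2 - 1) * 5 = 31.0%
f'c = 30 * (1 - 31.0/100)
= 20.7 MPa

20.7


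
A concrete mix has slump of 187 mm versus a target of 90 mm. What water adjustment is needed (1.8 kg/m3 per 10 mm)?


Difference = 90 - 187 = -97 mm
Water adjustment = -97 * 1.8 / 10 = -17.5 kg/m3

-17.5


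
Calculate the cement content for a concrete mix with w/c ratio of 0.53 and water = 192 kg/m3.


Cement = water / (w/c)
= 192 / 0.53
= 362.3 kg/m3

362.3


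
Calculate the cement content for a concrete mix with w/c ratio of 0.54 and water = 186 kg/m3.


Cement = water / (w/c)
= 186 / 0.54
= 344.4 kg/m3

344.4


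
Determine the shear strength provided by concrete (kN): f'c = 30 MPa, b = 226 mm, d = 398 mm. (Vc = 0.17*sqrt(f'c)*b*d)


Vc = 0.17 * sqrt(30) * 226 * 398 / 1000
= 83.75 kN

83.75


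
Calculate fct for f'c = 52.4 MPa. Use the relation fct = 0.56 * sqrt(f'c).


fct = 0.56 * sqrt(52.4)
= 0.56 * 7.239
= 4.054 MPa

4.054


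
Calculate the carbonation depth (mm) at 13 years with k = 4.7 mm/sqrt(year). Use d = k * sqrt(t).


depth = k * sqrt(t)
= 4.7 * sqrt(13)
= 16.95 mm

16.95


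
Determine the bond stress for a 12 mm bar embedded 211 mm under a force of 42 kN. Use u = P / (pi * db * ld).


u = P / (pi * db * ld)
= 42 * 1000 / (pi * 12 * 211)
= 5.28 MPa

5.28


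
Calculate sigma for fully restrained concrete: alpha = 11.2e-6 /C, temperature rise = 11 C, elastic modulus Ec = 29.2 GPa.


sigma = alpha * dT * Ec
= 11.2e-6 * 11 * 29.2 * 1000
= 3.597 MPa

3.597


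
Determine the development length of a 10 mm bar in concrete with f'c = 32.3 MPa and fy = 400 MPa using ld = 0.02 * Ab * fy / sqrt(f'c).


Ab = pi * 10^2 / 4 = 78.54 mm2
ld = 0.02 * 78.54 * 400 / sqrt(32.3)
= 110.6 mm

110.6


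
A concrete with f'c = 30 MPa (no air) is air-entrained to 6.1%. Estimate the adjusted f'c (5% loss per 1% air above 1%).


Strength loss = (6.1 - 1) * 5 = 25.5%
f'c = 30 * (1 - 25.5/100)
= 22.35 MPa

22.35


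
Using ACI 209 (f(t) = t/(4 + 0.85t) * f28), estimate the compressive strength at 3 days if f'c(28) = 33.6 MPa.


f(3) = 3 / (4 + 0.85 * 3) * 33.6
= 3 / 6.55 * 33.6
= 15.39 MPa

15.39


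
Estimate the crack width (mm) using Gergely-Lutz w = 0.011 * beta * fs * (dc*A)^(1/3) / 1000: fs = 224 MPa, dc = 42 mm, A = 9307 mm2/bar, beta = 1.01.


w = 0.011 * beta * fs * (dc * A)^(1/3) / 1000
= 0.011 * 1.01 * 224 * (42 * 9307)^(1/3) / 1000
= 0.182 mm

0.182


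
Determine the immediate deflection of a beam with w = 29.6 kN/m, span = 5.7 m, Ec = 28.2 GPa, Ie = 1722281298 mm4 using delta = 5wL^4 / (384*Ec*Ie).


Convert: L = 5.7 m = 5700 mm, Ec = 28.2 GPa = 28200 MPa
delta = 5 * 29.6 * 5700^4 / (384 * 28200 * 1722281298)
= 8.38 mm

8.38


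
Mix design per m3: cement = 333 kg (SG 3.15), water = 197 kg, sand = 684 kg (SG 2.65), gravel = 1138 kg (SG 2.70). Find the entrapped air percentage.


Vol cement = 333 / (3.15 * 1000) = 0.105714 m3
Vol water = 197 / 1000 = 0.197 m3
Vol sand = 684 / (2.65 * 1000) = 0.258113 m3
Vol gravel = 1138 / (2.70 * 1000) = 0.421481 m3
Total solid + water volume = 0.982309 m3
Air = (1 - 0.982309) * 100 = 1.77%

1.77


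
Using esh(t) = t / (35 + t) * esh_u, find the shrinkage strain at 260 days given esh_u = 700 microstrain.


esh(260) = 260 / (35 + 260) * 700
= 260 / 295 * 700
= 616.9 microstrain

616.9


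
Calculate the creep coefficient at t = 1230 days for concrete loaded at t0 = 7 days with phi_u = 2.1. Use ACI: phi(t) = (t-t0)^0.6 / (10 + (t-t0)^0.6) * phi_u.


dt = 1230 - 7 = 1223
phi = 1223^0.6 / (10 + 1223^0.6) * 2.1
= 1.841

1.841


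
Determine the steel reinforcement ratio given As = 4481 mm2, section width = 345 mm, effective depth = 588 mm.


rho = As / (b * d)
= 4481 / (345 * 588)
= 0.0221

0.0221


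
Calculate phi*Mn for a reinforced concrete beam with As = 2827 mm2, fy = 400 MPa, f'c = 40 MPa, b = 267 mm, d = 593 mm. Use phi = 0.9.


a = As * fy / (0.85 * f'c * b)
= 2827 * 400 / (0.85 * 40 * 267)
= 124.5649 mm
Mn = As * fy * (d - a/2) / 10^6
= 600.1354 kN-m
phi*Mn = 0.9 * 600.1354 = 540.12 kN-m

540.12


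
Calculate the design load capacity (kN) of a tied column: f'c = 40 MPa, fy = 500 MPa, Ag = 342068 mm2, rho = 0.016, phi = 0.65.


Ast = rho * Ag = 0.016 * 342068 = 5473.088 mm2
phi*Pn = 0.65 * 0.80 * (0.85 * 40 * (342068 - 5473.088) + 500 * 5473.088) / 1000
= 7374.0 kN

7374.0


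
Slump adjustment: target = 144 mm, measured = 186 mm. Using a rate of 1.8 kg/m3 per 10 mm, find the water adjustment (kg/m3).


Difference = 144 - 186 = -42 mm
Water adjustment = -42 * 1.8 / 10 = -7.6 kg/m3

-7.6


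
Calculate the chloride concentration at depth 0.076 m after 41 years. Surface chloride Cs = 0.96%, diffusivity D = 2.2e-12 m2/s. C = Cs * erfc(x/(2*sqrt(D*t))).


t_seconds = 41 * 365.25 * 24 * 3600 = 1293861600.0 s
arg = 0.076 / (2 * sqrt(2.2e-12 * 1293861600.0))
= 0.7122
erfc(0.7122) = 0.3138
C = 0.96 * 0.3138 = 0.3013%

0.3013


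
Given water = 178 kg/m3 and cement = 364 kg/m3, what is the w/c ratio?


w/c = water / cement
w/c = 178 / 364 = 0.489

0.489


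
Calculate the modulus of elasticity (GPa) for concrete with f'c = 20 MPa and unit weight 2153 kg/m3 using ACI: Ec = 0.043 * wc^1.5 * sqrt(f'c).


Ec = 0.043 * 2153^1.5 * sqrt(20) / 1000
= 19.21 GPa

19.21


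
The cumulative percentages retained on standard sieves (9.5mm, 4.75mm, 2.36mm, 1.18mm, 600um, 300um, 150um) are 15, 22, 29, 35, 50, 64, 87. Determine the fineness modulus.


FM = sum(cumulative % retained) / 100
= 302 / 100
= 3.02

3.02


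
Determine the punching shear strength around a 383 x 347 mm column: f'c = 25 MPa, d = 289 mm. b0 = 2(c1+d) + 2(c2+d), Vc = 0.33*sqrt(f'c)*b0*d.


b0 = 2*(383 + 289) + 2*(347 + 289) = 2616 mm
Vc = 0.33 * sqrt(25) * 2616 * 289 / 1000
= 1247.44 kN

1247.44


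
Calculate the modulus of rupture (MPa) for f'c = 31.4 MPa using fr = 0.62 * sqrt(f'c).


fr = 0.62 * sqrt(31.4)
= 3.474 MPa

3.474


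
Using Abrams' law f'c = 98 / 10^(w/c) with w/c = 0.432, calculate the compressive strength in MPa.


f'c = 98 / 10^0.432
= 98 / 2.704
= 36.24 MPa

36.24


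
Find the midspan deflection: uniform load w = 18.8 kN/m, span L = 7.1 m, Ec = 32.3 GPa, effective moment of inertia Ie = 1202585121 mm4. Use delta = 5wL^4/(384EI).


Convert: L = 7.1 m = 7100 mm, Ec = 32.3 GPa = 32300 MPa
delta = 5 * 18.8 * 7100^4 / (384 * 32300 * 1202585121)
= 16.01 mm

16.01


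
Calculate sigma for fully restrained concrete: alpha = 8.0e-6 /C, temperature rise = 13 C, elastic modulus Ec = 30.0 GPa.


sigma = alpha * dT * Ec
= 8.0e-6 * 13 * 30.0 * 1000
= 3.12 MPa

3.12


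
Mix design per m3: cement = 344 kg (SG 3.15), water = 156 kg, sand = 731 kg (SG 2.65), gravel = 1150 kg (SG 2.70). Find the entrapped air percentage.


Vol cement = 344 / (3.15 * 1000) = 0.109206 m3
Vol water = 156 / 1000 = 0.156 m3
Vol sand = 731 / (2.65 * 1000) = 0.275849 m3
Vol gravel = 1150 / (2.70 * 1000) = 0.425926 m3
Total solid + water volume = 0.966981 m3
Air = (1 - 0.966981) * 100 = 3.3%

3.3


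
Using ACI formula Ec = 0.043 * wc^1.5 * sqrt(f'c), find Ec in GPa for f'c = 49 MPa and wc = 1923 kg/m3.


Ec = 0.043 * 1923^1.5 * sqrt(49) / 1000
= 25.38 GPa

25.38


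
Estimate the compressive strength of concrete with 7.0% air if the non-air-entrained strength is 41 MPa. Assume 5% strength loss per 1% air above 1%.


Strength loss = (7.0 - 1) * 5 = 30.0%
f'c = 41 * (1 - 30.0/100)
= 28.7 MPa

28.7


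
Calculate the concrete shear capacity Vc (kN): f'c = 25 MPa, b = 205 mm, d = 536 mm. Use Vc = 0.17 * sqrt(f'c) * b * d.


Vc = 0.17 * sqrt(25) * 205 * 536 / 1000
= 93.4 kN

93.4


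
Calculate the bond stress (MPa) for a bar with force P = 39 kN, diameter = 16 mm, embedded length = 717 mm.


u = P / (pi * db * ld)
= 39 * 1000 / (pi * 16 * 717)
= 1.082 MPa

1.082


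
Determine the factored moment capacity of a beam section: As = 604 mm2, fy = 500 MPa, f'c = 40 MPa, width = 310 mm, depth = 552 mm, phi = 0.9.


a = As * fy / (0.85 * f'c * b)
= 604 * 500 / (0.85 * 40 * 310)
= 28.6528 mm
Mn = As * fy * (d - a/2) / 10^6
= 162.3774 kN-m
phi*Mn = 0.9 * 162.3774 = 146.14 kN-m

146.14


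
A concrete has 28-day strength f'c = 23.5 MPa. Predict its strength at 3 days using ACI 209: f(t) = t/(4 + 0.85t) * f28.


f(3) = 3 / (4 + 0.85 * 3) * 23.5
= 3 / 6.55 * 23.5
= 10.76 MPa

10.76


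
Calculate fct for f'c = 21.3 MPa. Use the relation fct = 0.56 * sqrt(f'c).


fct = 0.56 * sqrt(21.3)
= 0.56 * 4.615
= 2.585 MPa

2.585


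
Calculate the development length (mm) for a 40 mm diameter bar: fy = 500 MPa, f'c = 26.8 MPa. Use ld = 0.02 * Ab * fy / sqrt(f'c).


Ab = pi * 40^2 / 4 = 1256.637 mm2
ld = 0.02 * 1256.637 * 500 / sqrt(26.8)
= 2427.4 mm

2427.4


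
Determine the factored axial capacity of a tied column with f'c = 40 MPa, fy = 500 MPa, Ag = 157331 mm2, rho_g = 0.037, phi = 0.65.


Ast = rho * Ag = 0.037 * 157331 = 5821.247 mm2
phi*Pn = 0.65 * 0.80 * (0.85 * 40 * (157331 - 5821.247) + 500 * 5821.247) / 1000
= 4192.22 kN

4192.22


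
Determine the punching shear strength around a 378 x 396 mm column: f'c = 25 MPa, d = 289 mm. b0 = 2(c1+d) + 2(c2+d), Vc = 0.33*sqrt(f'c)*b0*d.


b0 = 2*(378 + 289) + 2*(396 + 289) = 2704 mm
Vc = 0.33 * sqrt(25) * 2704 * 289 / 1000
= 1289.4 kN

1289.4


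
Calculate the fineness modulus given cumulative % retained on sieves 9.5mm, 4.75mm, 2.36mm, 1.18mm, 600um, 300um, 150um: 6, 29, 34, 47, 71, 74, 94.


FM = sum(cumulative % retained) / 100
= 355 / 100
= 3.55

3.55


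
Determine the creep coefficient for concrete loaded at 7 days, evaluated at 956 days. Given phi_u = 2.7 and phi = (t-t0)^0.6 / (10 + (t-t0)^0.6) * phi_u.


dt = 956 - 7 = 949
phi = 949^0.6 / (10 + 949^0.6) * 2.7
= 2.32

2.32


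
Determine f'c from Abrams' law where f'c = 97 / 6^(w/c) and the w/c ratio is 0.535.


f'c = 97 / 6^0.535
= 97 / 2.608
= 37.19 MPa

37.19


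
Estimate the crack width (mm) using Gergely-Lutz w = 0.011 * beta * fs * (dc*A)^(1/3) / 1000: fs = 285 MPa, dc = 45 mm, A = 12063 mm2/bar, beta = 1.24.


w = 0.011 * beta * fs * (dc * A)^(1/3) / 1000
= 0.011 * 1.24 * 285 * (45 * 12063)^(1/3) / 1000
= 0.317 mm

0.317


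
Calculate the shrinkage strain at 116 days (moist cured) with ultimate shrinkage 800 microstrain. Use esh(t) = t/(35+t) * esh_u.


esh(116) = 116 / (35 + 116) * 800
= 116 / 151 * 800
= 614.6 microstrain

614.6


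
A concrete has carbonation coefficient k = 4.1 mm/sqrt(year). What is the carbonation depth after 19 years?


depth = k * sqrt(t)
= 4.1 * sqrt(19)
= 17.87 mm

17.87


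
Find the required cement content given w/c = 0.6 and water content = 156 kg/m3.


Cement = water / (w/c)
= 156 / 0.6
= 260.0 kg/m3

260.0


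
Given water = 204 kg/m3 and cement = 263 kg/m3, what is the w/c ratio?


w/c = water / cement
w/c = 204 / 263 = 0.776

0.776


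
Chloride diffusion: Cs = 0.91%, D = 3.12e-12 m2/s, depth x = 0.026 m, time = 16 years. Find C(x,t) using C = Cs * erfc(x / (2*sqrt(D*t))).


t_seconds = 16 * 365.25 * 24 * 3600 = 504921600.0 s
arg = 0.026 / (2 * sqrt(3.12e-12 * 504921600.0))
= 0.3275
erfc(0.3275) = 0.6432
C = 0.91 * 0.6432 = 0.5853%

0.5853


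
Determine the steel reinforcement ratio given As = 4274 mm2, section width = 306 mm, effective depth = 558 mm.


rho = As / (b * d)
= 4274 / (306 * 558)
= 0.025

0.025


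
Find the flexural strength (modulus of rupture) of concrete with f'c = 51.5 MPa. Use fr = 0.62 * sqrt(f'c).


fr = 0.62 * sqrt(51.5)
= 4.449 MPa

4.449


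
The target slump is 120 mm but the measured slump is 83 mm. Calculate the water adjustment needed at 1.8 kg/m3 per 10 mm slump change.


Difference = 120 - 83 = 37 mm
Water adjustment = 37 * 1.8 / 10 = 6.7 kg/m3

6.7


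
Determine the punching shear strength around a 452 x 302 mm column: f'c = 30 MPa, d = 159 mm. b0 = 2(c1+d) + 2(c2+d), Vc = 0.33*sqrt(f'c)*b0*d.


b0 = 2*(452 + 159) + 2*(302 + 159) = 2144 mm
Vc = 0.33 * sqrt(30) * 2144 * 159 / 1000
= 616.16 kN

616.16


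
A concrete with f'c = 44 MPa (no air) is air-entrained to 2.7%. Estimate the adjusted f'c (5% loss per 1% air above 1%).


Strength loss = (2.7 - 1) * 5 = 8.5%
f'c = 44 * (1 - 8.5/100)
= 40.26 MPa

40.26


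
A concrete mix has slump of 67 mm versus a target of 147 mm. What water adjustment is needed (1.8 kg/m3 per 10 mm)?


Difference = 147 - 67 = 80 mm
Water adjustment = 80 * 1.8 / 10 = 14.4 kg/m3

14.4


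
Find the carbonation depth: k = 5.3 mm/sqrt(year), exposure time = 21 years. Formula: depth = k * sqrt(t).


depth = k * sqrt(t)
= 5.3 * sqrt(21)
= 24.29 mm

24.29


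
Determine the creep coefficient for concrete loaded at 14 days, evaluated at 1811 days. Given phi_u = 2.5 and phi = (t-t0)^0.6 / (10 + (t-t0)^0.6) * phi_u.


dt = 1811 - 14 = 1797
phi = 1797^0.6 / (10 + 1797^0.6) * 2.5
= 2.249

2.249


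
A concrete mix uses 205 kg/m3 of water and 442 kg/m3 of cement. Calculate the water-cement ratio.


w/c = water / cement
w/c = 205 / 442 = 0.464

0.464


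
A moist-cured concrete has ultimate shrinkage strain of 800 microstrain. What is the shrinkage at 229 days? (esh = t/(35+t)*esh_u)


esh(229) = 229 / (35 + 229) * 800
= 229 / 264 * 800
= 693.9 microstrain

693.9


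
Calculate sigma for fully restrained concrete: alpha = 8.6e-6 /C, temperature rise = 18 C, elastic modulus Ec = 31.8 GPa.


sigma = alpha * dT * Ec
= 8.6e-6 * 18 * 31.8 * 1000
= 4.923 MPa

4.923


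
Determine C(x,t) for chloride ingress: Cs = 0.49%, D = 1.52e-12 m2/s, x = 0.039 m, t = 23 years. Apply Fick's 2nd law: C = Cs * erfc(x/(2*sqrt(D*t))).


t_seconds = 23 * 365.25 * 24 * 3600 = 725824800.0 s
arg = 0.039 / (2 * sqrt(1.52e-12 * 725824800.0))
= 0.5871
erfc(0.5871) = 0.4064
C = 0.49 * 0.4064 = 0.1991%

0.1991


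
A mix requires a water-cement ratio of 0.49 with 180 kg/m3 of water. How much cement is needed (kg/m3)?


Cement = water / (w/c)
= 180 / 0.49
= 367.3 kg/m3

367.3


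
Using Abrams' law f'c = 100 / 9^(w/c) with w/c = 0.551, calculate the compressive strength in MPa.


f'c = 100 / 9^0.551
= 100 / 3.356
= 29.8 MPa

29.8


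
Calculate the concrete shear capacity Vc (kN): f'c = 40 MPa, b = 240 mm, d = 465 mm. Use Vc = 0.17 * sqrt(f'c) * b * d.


Vc = 0.17 * sqrt(40) * 240 * 465 / 1000
= 119.99 kN

119.99


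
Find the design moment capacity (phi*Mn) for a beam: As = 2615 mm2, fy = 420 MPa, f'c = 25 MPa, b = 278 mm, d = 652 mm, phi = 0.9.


a = As * fy / (0.85 * f'c * b)
= 2615 * 420 / (0.85 * 25 * 278)
= 185.9162 mm
Mn = As * fy * (d - a/2) / 10^6
= 613.9957 kN-m
phi*Mn = 0.9 * 613.9957 = 552.6 kN-m

552.6


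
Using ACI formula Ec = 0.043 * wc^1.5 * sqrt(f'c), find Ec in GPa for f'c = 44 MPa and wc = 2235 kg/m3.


Ec = 0.043 * 2235^1.5 * sqrt(44) / 1000
= 30.14 GPa

30.14


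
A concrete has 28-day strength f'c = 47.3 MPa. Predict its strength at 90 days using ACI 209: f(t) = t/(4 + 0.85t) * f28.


f(90) = 90 / (4 + 0.85 * 90) * 47.3
= 90 / 80.5 * 47.3
= 52.88 MPa

52.88


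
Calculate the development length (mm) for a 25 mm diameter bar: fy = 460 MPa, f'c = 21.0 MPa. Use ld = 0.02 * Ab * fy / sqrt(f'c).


Ab = pi * 25^2 / 4 = 490.874 mm2
ld = 0.02 * 490.874 * 460 / sqrt(21.0)
= 985.5 mm

985.5


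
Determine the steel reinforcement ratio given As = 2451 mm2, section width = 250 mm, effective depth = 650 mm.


rho = As / (b * d)
= 2451 / (250 * 650)
= 0.0151

0.0151


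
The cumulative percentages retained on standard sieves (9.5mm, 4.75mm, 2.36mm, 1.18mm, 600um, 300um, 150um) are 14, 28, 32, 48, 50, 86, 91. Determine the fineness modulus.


FM = sum(cumulative % retained) / 100
= 349 / 100
= 3.49

3.49


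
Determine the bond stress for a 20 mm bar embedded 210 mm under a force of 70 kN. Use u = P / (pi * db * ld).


u = P / (pi * db * ld)
= 70 * 1000 / (pi * 20 * 210)
= 5.305 MPa

5.305


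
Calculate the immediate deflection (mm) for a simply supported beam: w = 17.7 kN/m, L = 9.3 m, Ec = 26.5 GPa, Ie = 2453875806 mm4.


Convert: L = 9.3 m = 9300 mm, Ec = 26.5 GPa = 26500 MPa
delta = 5 * 17.7 * 9300^4 / (384 * 26500 * 2453875806)
= 26.51 mm

26.51


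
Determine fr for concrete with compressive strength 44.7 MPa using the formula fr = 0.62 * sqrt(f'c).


fr = 0.62 * sqrt(44.7)
= 4.145 MPa

4.145


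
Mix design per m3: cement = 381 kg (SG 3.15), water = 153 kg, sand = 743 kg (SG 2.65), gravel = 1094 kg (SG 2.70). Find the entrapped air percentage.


Vol cement = 381 / (3.15 * 1000) = 0.120952 m3
Vol water = 153 / 1000 = 0.153 m3
Vol sand = 743 / (2.65 * 1000) = 0.280377 m3
Vol gravel = 1094 / (2.70 * 1000) = 0.405185 m3
Total solid + water volume = 0.959515 m3
Air = (1 - 0.959515) * 100 = 4.05%

4.05


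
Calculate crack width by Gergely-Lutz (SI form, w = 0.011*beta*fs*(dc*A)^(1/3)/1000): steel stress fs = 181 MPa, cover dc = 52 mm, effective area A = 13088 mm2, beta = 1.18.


w = 0.011 * beta * fs * (dc * A)^(1/3) / 1000
= 0.011 * 1.18 * 181 * (52 * 13088)^(1/3) / 1000
= 0.207 mm

0.207


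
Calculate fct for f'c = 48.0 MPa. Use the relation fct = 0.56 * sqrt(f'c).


fct = 0.56 * sqrt(48.0)
= 0.56 * 6.928
= 3.88 MPa

3.88


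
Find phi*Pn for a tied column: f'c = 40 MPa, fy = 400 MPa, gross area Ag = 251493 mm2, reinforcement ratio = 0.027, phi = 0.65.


Ast = rho * Ag = 0.027 * 251493 = 6790.311 mm2
phi*Pn = 0.65 * 0.80 * (0.85 * 40 * (251493 - 6790.311) + 400 * 6790.311) / 1000
= 5738.73 kN

5738.73


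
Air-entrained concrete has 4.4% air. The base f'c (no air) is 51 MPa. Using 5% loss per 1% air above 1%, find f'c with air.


Strength loss = (4.4 - 1) * 5 = 17.0%
f'c = 51 * (1 - 17.0/100)
= 42.33 MPa

42.33


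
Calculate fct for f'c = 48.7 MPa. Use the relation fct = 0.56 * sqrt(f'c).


fct = 0.56 * sqrt(48.7)
= 0.56 * 6.979
= 3.908 MPa

3.908


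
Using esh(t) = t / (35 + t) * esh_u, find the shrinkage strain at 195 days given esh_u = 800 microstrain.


esh(195) = 195 / (35 + 195) * 800
= 195 / 230 * 800
= 678.3 microstrain

678.3


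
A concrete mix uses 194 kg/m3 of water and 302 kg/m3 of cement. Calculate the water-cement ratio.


w/c = water / cement
w/c = 194 / 302 = 0.642

0.642


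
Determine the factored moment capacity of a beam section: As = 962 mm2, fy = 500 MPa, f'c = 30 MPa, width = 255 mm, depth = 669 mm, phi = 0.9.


a = As * fy / (0.85 * f'c * b)
= 962 * 500 / (0.85 * 30 * 255)
= 73.9715 mm
Mn = As * fy * (d - a/2) / 10^6
= 303.9988 kN-m
phi*Mn = 0.9 * 303.9988 = 273.6 kN-m

273.6


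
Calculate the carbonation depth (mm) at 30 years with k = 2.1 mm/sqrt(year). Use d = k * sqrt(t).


depth = k * sqrt(t)
= 2.1 * sqrt(30)
= 11.5 mm

11.5


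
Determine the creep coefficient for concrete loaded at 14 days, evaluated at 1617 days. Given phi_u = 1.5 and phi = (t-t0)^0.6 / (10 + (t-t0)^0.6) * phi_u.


dt = 1617 - 14 = 1603
phi = 1603^0.6 / (10 + 1603^0.6) * 1.5
= 1.34

1.34


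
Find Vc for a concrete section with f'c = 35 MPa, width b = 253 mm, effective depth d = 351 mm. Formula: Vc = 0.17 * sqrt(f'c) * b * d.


Vc = 0.17 * sqrt(35) * 253 * 351 / 1000
= 89.31 kN

89.31


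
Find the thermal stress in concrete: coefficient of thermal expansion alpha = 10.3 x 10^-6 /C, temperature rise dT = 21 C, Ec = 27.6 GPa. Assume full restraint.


sigma = alpha * dT * Ec
= 10.3e-6 * 21 * 27.6 * 1000
= 5.97 MPa

5.97


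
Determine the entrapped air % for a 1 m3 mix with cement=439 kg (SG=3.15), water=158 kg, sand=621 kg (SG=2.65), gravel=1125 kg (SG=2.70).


Vol cement = 439 / (3.15 * 1000) = 0.139365 m3
Vol water = 158 / 1000 = 0.158 m3
Vol sand = 621 / (2.65 * 1000) = 0.23434 m3
Vol gravel = 1125 / (2.70 * 1000) = 0.416667 m3
Total solid + water volume = 0.948371 m3
Air = (1 - 0.948371) * 100 = 5.16%

5.16


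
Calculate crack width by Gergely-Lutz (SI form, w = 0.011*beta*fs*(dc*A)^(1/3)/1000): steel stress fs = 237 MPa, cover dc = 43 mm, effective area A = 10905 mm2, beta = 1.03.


w = 0.011 * beta * fs * (dc * A)^(1/3) / 1000
= 0.011 * 1.03 * 237 * (43 * 10905)^(1/3) / 1000
= 0.209 mm

0.209


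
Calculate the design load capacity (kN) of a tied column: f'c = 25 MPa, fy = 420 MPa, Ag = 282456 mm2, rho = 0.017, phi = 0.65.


Ast = rho * Ag = 0.017 * 282456 = 4801.752 mm2
phi*Pn = 0.65 * 0.80 * (0.85 * 25 * (282456 - 4801.752) + 420 * 4801.752) / 1000
= 4116.78 kN

4116.78


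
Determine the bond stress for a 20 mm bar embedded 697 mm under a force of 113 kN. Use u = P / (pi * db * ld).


u = P / (pi * db * ld)
= 113 * 1000 / (pi * 20 * 697)
= 2.58 MPa

2.58


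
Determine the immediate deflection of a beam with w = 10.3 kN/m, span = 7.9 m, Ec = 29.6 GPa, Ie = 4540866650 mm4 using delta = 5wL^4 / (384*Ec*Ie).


Convert: L = 7.9 m = 7900 mm, Ec = 29.6 GPa = 29600 MPa
delta = 5 * 10.3 * 7900^4 / (384 * 29600 * 4540866650)
= 3.89 mm

3.89


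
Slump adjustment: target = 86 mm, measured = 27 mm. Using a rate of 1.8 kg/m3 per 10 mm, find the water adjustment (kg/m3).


Difference = 86 - 27 = 59 mm
Water adjustment = 59 * 1.8 / 10 = 10.6 kg/m3

10.6


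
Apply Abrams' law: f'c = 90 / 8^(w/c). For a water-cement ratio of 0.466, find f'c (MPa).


f'c = 90 / 8^0.466
= 90 / 2.635
= 34.15 MPa

34.15


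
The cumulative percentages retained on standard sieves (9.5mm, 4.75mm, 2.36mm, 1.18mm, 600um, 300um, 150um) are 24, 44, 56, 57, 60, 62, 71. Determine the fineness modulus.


FM = sum(cumulative % retained) / 100
= 374 / 100
= 3.74

3.74


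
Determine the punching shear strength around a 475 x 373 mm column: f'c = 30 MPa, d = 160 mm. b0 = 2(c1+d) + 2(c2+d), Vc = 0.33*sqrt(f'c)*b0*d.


b0 = 2*(475 + 160) + 2*(373 + 160) = 2336 mm
Vc = 0.33 * sqrt(30) * 2336 * 160 / 1000
= 675.57 kN

675.57


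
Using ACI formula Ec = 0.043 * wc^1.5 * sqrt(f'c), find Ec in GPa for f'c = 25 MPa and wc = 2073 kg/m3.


Ec = 0.043 * 2073^1.5 * sqrt(25) / 1000
= 20.29 GPa

20.29


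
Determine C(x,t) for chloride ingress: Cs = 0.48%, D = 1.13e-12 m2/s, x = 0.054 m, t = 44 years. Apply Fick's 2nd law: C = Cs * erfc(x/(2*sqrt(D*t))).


t_seconds = 44 * 365.25 * 24 * 3600 = 1388534400.0 s
arg = 0.054 / (2 * sqrt(1.13e-12 * 1388534400.0))
= 0.6816
erfc(0.6816) = 0.3351
C = 0.48 * 0.3351 = 0.1608%

0.1608


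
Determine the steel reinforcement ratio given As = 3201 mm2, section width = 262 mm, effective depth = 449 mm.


rho = As / (b * d)
= 3201 / (262 * 449)
= 0.0272

0.0272
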